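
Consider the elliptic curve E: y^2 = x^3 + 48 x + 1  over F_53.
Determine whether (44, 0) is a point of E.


Check whether y^2 = x^3 + 48 x + 1 (mod 53) for (x, y) = (44, 0).
LHS: y^2 = 0^2 mod 53 = 0
RHS: x^3 + 48 x + 1 = 44^3 + 48*44 + 1 mod 53 = 6
LHS != RHS

No, not on the curve


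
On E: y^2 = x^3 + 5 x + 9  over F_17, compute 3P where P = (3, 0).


k = 3 = 11_2 (binary, LSB first: 11)
Double-and-add from P = (3, 0):
  bit 0 = 1: acc = O + (3, 0) = (3, 0)
  bit 1 = 1: acc = (3, 0) + O = (3, 0)

3P = (3, 0)


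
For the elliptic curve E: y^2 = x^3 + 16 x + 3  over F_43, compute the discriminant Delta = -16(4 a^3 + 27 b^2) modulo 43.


4 a^3 + 27 b^2 = 4*16^3 + 27*3^2 = 16384 + 243 = 16627
Delta = -16 * (16627) = -266032
Delta mod 43 = 9

Delta = 9 (mod 43)


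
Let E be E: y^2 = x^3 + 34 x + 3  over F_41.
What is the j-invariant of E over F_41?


Delta = -16(4 a^3 + 27 b^2) mod 41 = 24
-1728 * (4 a)^3 = -1728 * (4*34)^3 mod 41 = 20
j = 20 * 24^(-1) mod 41 = 35

j = 35 (mod 41)


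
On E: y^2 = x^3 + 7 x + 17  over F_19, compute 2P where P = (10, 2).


Doubling: s = (3 x1^2 + a) / (2 y1)
s = (3*10^2 + 7) / (2*2) mod 19 = 15
x3 = s^2 - 2 x1 mod 19 = 15^2 - 2*10 = 15
y3 = s (x1 - x3) - y1 mod 19 = 15 * (10 - 15) - 2 = 18

2P = (15, 18)


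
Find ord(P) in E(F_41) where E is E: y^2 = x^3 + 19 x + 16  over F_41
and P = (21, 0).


Compute successive multiples of P until we hit O:
  1P = (21, 0)
  2P = O

ord(P) = 2


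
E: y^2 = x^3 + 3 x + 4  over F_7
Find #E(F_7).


For each x in F_7, count y with y^2 = x^3 + 3 x + 4 mod 7:
  x = 0: RHS = 4, y in [2, 5]  -> 2 point(s)
  x = 1: RHS = 1, y in [1, 6]  -> 2 point(s)
  x = 2: RHS = 4, y in [2, 5]  -> 2 point(s)
  x = 5: RHS = 4, y in [2, 5]  -> 2 point(s)
  x = 6: RHS = 0, y in [0]  -> 1 point(s)
Affine points: 9. Add the point at infinity: total = 10.

#E(F_7) = 10


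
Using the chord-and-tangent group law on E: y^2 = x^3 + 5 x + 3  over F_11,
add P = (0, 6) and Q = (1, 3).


P != Q, so use the chord formula.
s = (y2 - y1) / (x2 - x1) = (8) / (1) mod 11 = 8
x3 = s^2 - x1 - x2 mod 11 = 8^2 - 0 - 1 = 8
y3 = s (x1 - x3) - y1 mod 11 = 8 * (0 - 8) - 6 = 7

P + Q = (8, 7)


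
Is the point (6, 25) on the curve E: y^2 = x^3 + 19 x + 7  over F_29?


Check whether y^2 = x^3 + 19 x + 7 (mod 29) for (x, y) = (6, 25).
LHS: y^2 = 25^2 mod 29 = 16
RHS: x^3 + 19 x + 7 = 6^3 + 19*6 + 7 mod 29 = 18
LHS != RHS

No, not on the curve


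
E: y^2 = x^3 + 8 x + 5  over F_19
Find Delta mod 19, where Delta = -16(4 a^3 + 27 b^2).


4 a^3 + 27 b^2 = 4*8^3 + 27*5^2 = 2048 + 675 = 2723
Delta = -16 * (2723) = -43568
Delta mod 19 = 18

Delta = 18 (mod 19)


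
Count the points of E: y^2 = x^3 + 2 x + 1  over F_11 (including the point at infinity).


For each x in F_11, count y with y^2 = x^3 + 2 x + 1 mod 11:
  x = 0: RHS = 1, y in [1, 10]  -> 2 point(s)
  x = 1: RHS = 4, y in [2, 9]  -> 2 point(s)
  x = 3: RHS = 1, y in [1, 10]  -> 2 point(s)
  x = 5: RHS = 4, y in [2, 9]  -> 2 point(s)
  x = 6: RHS = 9, y in [3, 8]  -> 2 point(s)
  x = 8: RHS = 1, y in [1, 10]  -> 2 point(s)
  x = 9: RHS = 0, y in [0]  -> 1 point(s)
  x = 10: RHS = 9, y in [3, 8]  -> 2 point(s)
Affine points: 15. Add the point at infinity: total = 16.

#E(F_11) = 16


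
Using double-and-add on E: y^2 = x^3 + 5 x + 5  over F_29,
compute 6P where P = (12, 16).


k = 6 = 110_2 (binary, LSB first: 011)
Double-and-add from P = (12, 16):
  bit 0 = 0: acc unchanged = O
  bit 1 = 1: acc = O + (28, 12) = (28, 12)
  bit 2 = 1: acc = (28, 12) + (15, 2) = (24, 0)

6P = (24, 0)


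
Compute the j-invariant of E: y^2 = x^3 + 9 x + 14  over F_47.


Delta = -16(4 a^3 + 27 b^2) mod 47 = 37
-1728 * (4 a)^3 = -1728 * (4*9)^3 mod 47 = 23
j = 23 * 37^(-1) mod 47 = 40

j = 40 (mod 47)


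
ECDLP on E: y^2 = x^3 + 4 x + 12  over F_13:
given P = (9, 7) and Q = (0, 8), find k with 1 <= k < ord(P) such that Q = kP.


Enumerate multiples of P until we hit Q = (0, 8):
  1P = (9, 7)
  2P = (8, 6)
  3P = (10, 5)
  4P = (11, 10)
  5P = (5, 12)
  6P = (3, 5)
  7P = (4, 12)
  8P = (1, 11)
  9P = (0, 8)
Match found at i = 9.

k = 9


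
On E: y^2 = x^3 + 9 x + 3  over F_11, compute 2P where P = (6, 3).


Doubling: s = (3 x1^2 + a) / (2 y1)
s = (3*6^2 + 9) / (2*3) mod 11 = 3
x3 = s^2 - 2 x1 mod 11 = 3^2 - 2*6 = 8
y3 = s (x1 - x3) - y1 mod 11 = 3 * (6 - 8) - 3 = 2

2P = (8, 2)


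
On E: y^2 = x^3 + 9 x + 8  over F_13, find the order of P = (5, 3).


Compute successive multiples of P until we hit O:
  1P = (5, 3)
  2P = (4, 11)
  3P = (3, 7)
  4P = (9, 5)
  5P = (9, 8)
  6P = (3, 6)
  7P = (4, 2)
  8P = (5, 10)
  ... (continuing to 9P)
  9P = O

ord(P) = 9


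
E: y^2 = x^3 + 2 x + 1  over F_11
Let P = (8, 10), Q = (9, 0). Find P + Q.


P != Q, so use the chord formula.
s = (y2 - y1) / (x2 - x1) = (1) / (1) mod 11 = 1
x3 = s^2 - x1 - x2 mod 11 = 1^2 - 8 - 9 = 6
y3 = s (x1 - x3) - y1 mod 11 = 1 * (8 - 6) - 10 = 3

P + Q = (6, 3)


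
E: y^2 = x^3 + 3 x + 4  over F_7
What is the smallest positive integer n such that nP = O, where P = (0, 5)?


Compute successive multiples of P until we hit O:
  1P = (0, 5)
  2P = (1, 1)
  3P = (1, 6)
  4P = (0, 2)
  5P = O

ord(P) = 5


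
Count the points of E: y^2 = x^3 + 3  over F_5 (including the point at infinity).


For each x in F_5, count y with y^2 = x^3 + 0 x + 3 mod 5:
  x = 1: RHS = 4, y in [2, 3]  -> 2 point(s)
  x = 2: RHS = 1, y in [1, 4]  -> 2 point(s)
  x = 3: RHS = 0, y in [0]  -> 1 point(s)
Affine points: 5. Add the point at infinity: total = 6.

#E(F_5) = 6


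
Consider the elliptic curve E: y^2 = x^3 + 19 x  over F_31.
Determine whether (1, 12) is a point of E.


Check whether y^2 = x^3 + 19 x + 0 (mod 31) for (x, y) = (1, 12).
LHS: y^2 = 12^2 mod 31 = 20
RHS: x^3 + 19 x + 0 = 1^3 + 19*1 + 0 mod 31 = 20
LHS = RHS

Yes, on the curve


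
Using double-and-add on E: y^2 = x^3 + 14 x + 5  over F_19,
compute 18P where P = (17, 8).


k = 18 = 10010_2 (binary, LSB first: 01001)
Double-and-add from P = (17, 8):
  bit 0 = 0: acc unchanged = O
  bit 1 = 1: acc = O + (1, 18) = (1, 18)
  bit 2 = 0: acc unchanged = (1, 18)
  bit 3 = 0: acc unchanged = (1, 18)
  bit 4 = 1: acc = (1, 18) + (6, 1) = (0, 9)

18P = (0, 9)


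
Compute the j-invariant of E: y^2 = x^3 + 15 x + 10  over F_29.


Delta = -16(4 a^3 + 27 b^2) mod 29 = 2
-1728 * (4 a)^3 = -1728 * (4*15)^3 mod 29 = 9
j = 9 * 2^(-1) mod 29 = 19

j = 19 (mod 29)


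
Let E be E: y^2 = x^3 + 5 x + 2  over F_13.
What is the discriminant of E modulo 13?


4 a^3 + 27 b^2 = 4*5^3 + 27*2^2 = 500 + 108 = 608
Delta = -16 * (608) = -9728
Delta mod 13 = 9

Delta = 9 (mod 13)


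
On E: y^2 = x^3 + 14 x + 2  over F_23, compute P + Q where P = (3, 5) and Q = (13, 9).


P != Q, so use the chord formula.
s = (y2 - y1) / (x2 - x1) = (4) / (10) mod 23 = 5
x3 = s^2 - x1 - x2 mod 23 = 5^2 - 3 - 13 = 9
y3 = s (x1 - x3) - y1 mod 23 = 5 * (3 - 9) - 5 = 11

P + Q = (9, 11)


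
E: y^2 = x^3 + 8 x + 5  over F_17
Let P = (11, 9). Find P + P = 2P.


Doubling: s = (3 x1^2 + a) / (2 y1)
s = (3*11^2 + 8) / (2*9) mod 17 = 14
x3 = s^2 - 2 x1 mod 17 = 14^2 - 2*11 = 4
y3 = s (x1 - x3) - y1 mod 17 = 14 * (11 - 4) - 9 = 4

2P = (4, 4)


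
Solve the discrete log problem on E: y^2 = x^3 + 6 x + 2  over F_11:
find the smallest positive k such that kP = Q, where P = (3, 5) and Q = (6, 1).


Enumerate multiples of P until we hit Q = (6, 1):
  1P = (3, 5)
  2P = (5, 6)
  3P = (6, 10)
  4P = (6, 1)
Match found at i = 4.

k = 4


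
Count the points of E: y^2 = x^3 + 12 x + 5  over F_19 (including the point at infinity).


For each x in F_19, count y with y^2 = x^3 + 12 x + 5 mod 19:
  x = 0: RHS = 5, y in [9, 10]  -> 2 point(s)
  x = 3: RHS = 11, y in [7, 12]  -> 2 point(s)
  x = 5: RHS = 0, y in [0]  -> 1 point(s)
  x = 8: RHS = 5, y in [9, 10]  -> 2 point(s)
  x = 9: RHS = 6, y in [5, 14]  -> 2 point(s)
  x = 10: RHS = 4, y in [2, 17]  -> 2 point(s)
  x = 11: RHS = 5, y in [9, 10]  -> 2 point(s)
  x = 15: RHS = 7, y in [8, 11]  -> 2 point(s)
  x = 17: RHS = 11, y in [7, 12]  -> 2 point(s)
  x = 18: RHS = 11, y in [7, 12]  -> 2 point(s)
Affine points: 19. Add the point at infinity: total = 20.

#E(F_19) = 20


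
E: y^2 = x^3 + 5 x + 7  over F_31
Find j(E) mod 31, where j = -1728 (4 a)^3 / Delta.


Delta = -16(4 a^3 + 27 b^2) mod 31 = 3
-1728 * (4 a)^3 = -1728 * (4*5)^3 mod 31 = 16
j = 16 * 3^(-1) mod 31 = 26

j = 26 (mod 31)


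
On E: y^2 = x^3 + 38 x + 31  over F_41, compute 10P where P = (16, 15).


k = 10 = 1010_2 (binary, LSB first: 0101)
Double-and-add from P = (16, 15):
  bit 0 = 0: acc unchanged = O
  bit 1 = 1: acc = O + (34, 18) = (34, 18)
  bit 2 = 0: acc unchanged = (34, 18)
  bit 3 = 1: acc = (34, 18) + (4, 40) = (7, 36)

10P = (7, 36)


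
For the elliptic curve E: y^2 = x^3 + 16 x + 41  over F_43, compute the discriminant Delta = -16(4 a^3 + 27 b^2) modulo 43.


4 a^3 + 27 b^2 = 4*16^3 + 27*41^2 = 16384 + 45387 = 61771
Delta = -16 * (61771) = -988336
Delta mod 43 = 19

Delta = 19 (mod 43)


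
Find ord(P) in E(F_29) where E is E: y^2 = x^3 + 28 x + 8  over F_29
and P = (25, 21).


Compute successive multiples of P until we hit O:
  1P = (25, 21)
  2P = (7, 24)
  3P = (22, 22)
  4P = (24, 27)
  5P = (16, 12)
  6P = (18, 15)
  7P = (11, 20)
  8P = (26, 10)
  ... (continuing to 27P)
  27P = O

ord(P) = 27


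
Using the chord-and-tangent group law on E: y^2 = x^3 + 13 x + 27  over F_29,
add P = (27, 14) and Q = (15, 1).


P != Q, so use the chord formula.
s = (y2 - y1) / (x2 - x1) = (16) / (17) mod 29 = 18
x3 = s^2 - x1 - x2 mod 29 = 18^2 - 27 - 15 = 21
y3 = s (x1 - x3) - y1 mod 29 = 18 * (27 - 21) - 14 = 7

P + Q = (21, 7)


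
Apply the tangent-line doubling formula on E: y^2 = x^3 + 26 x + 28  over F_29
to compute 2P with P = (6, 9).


Doubling: s = (3 x1^2 + a) / (2 y1)
s = (3*6^2 + 26) / (2*9) mod 29 = 1
x3 = s^2 - 2 x1 mod 29 = 1^2 - 2*6 = 18
y3 = s (x1 - x3) - y1 mod 29 = 1 * (6 - 18) - 9 = 8

2P = (18, 8)


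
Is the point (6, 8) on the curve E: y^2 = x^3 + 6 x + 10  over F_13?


Check whether y^2 = x^3 + 6 x + 10 (mod 13) for (x, y) = (6, 8).
LHS: y^2 = 8^2 mod 13 = 12
RHS: x^3 + 6 x + 10 = 6^3 + 6*6 + 10 mod 13 = 2
LHS != RHS

No, not on the curve


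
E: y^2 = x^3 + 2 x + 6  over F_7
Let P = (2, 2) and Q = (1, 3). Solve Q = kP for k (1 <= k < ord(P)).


Enumerate multiples of P until we hit Q = (1, 3):
  1P = (2, 2)
  2P = (3, 5)
  3P = (4, 6)
  4P = (5, 6)
  5P = (1, 4)
  6P = (1, 3)
Match found at i = 6.

k = 6


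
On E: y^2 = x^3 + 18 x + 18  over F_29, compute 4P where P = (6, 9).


k = 4 = 100_2 (binary, LSB first: 001)
Double-and-add from P = (6, 9):
  bit 0 = 0: acc unchanged = O
  bit 1 = 0: acc unchanged = O
  bit 2 = 1: acc = O + (22, 10) = (22, 10)

4P = (22, 10)


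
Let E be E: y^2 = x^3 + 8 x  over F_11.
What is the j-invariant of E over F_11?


Delta = -16(4 a^3 + 27 b^2) mod 11 = 1
-1728 * (4 a)^3 = -1728 * (4*8)^3 mod 11 = 1
j = 1 * 1^(-1) mod 11 = 1

j = 1 (mod 11)


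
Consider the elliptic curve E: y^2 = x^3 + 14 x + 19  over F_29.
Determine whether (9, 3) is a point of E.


Check whether y^2 = x^3 + 14 x + 19 (mod 29) for (x, y) = (9, 3).
LHS: y^2 = 3^2 mod 29 = 9
RHS: x^3 + 14 x + 19 = 9^3 + 14*9 + 19 mod 29 = 4
LHS != RHS

No, not on the curve


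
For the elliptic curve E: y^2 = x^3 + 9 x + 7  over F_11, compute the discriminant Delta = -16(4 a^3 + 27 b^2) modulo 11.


4 a^3 + 27 b^2 = 4*9^3 + 27*7^2 = 2916 + 1323 = 4239
Delta = -16 * (4239) = -67824
Delta mod 11 = 2

Delta = 2 (mod 11)


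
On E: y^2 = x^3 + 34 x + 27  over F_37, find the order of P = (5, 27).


Compute successive multiples of P until we hit O:
  1P = (5, 27)
  2P = (0, 29)
  3P = (7, 33)
  4P = (34, 34)
  5P = (19, 13)
  6P = (14, 19)
  7P = (6, 15)
  8P = (22, 29)
  ... (continuing to 46P)
  46P = O

ord(P) = 46


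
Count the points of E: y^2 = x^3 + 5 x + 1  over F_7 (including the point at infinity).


For each x in F_7, count y with y^2 = x^3 + 5 x + 1 mod 7:
  x = 0: RHS = 1, y in [1, 6]  -> 2 point(s)
  x = 1: RHS = 0, y in [0]  -> 1 point(s)
  x = 3: RHS = 1, y in [1, 6]  -> 2 point(s)
  x = 4: RHS = 1, y in [1, 6]  -> 2 point(s)
  x = 5: RHS = 4, y in [2, 5]  -> 2 point(s)
  x = 6: RHS = 2, y in [3, 4]  -> 2 point(s)
Affine points: 11. Add the point at infinity: total = 12.

#E(F_7) = 12


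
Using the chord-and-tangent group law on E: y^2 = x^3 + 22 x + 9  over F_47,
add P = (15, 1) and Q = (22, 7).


P != Q, so use the chord formula.
s = (y2 - y1) / (x2 - x1) = (6) / (7) mod 47 = 21
x3 = s^2 - x1 - x2 mod 47 = 21^2 - 15 - 22 = 28
y3 = s (x1 - x3) - y1 mod 47 = 21 * (15 - 28) - 1 = 8

P + Q = (28, 8)


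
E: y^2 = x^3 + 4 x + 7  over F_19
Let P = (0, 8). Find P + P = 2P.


Doubling: s = (3 x1^2 + a) / (2 y1)
s = (3*0^2 + 4) / (2*8) mod 19 = 5
x3 = s^2 - 2 x1 mod 19 = 5^2 - 2*0 = 6
y3 = s (x1 - x3) - y1 mod 19 = 5 * (0 - 6) - 8 = 0

2P = (6, 0)


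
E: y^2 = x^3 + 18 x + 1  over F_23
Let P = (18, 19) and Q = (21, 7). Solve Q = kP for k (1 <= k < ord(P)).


Enumerate multiples of P until we hit Q = (21, 7):
  1P = (18, 19)
  2P = (19, 7)
  3P = (15, 14)
  4P = (3, 6)
  5P = (5, 3)
  6P = (9, 8)
  7P = (8, 6)
  8P = (21, 7)
Match found at i = 8.

k = 8


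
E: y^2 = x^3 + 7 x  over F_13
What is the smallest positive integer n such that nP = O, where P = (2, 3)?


Compute successive multiples of P until we hit O:
  1P = (2, 3)
  2P = (10, 2)
  3P = (0, 0)
  4P = (10, 11)
  5P = (2, 10)
  6P = O

ord(P) = 6


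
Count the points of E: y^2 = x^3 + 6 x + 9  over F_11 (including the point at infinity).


For each x in F_11, count y with y^2 = x^3 + 6 x + 9 mod 11:
  x = 0: RHS = 9, y in [3, 8]  -> 2 point(s)
  x = 1: RHS = 5, y in [4, 7]  -> 2 point(s)
  x = 4: RHS = 9, y in [3, 8]  -> 2 point(s)
  x = 7: RHS = 9, y in [3, 8]  -> 2 point(s)
  x = 9: RHS = 0, y in [0]  -> 1 point(s)
Affine points: 9. Add the point at infinity: total = 10.

#E(F_11) = 10


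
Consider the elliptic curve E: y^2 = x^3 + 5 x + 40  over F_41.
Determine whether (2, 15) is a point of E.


Check whether y^2 = x^3 + 5 x + 40 (mod 41) for (x, y) = (2, 15).
LHS: y^2 = 15^2 mod 41 = 20
RHS: x^3 + 5 x + 40 = 2^3 + 5*2 + 40 mod 41 = 17
LHS != RHS

No, not on the curve


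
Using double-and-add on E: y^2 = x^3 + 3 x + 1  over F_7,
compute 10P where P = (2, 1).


k = 10 = 1010_2 (binary, LSB first: 0101)
Double-and-add from P = (2, 1):
  bit 0 = 0: acc unchanged = O
  bit 1 = 1: acc = O + (5, 1) = (5, 1)
  bit 2 = 0: acc unchanged = (5, 1)
  bit 3 = 1: acc = (5, 1) + (6, 5) = (5, 6)

10P = (5, 6)


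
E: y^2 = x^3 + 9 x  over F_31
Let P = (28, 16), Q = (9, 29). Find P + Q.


P != Q, so use the chord formula.
s = (y2 - y1) / (x2 - x1) = (13) / (12) mod 31 = 14
x3 = s^2 - x1 - x2 mod 31 = 14^2 - 28 - 9 = 4
y3 = s (x1 - x3) - y1 mod 31 = 14 * (28 - 4) - 16 = 10

P + Q = (4, 10)


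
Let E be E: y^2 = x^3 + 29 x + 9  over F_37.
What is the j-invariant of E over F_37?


Delta = -16(4 a^3 + 27 b^2) mod 37 = 33
-1728 * (4 a)^3 = -1728 * (4*29)^3 mod 37 = 6
j = 6 * 33^(-1) mod 37 = 17

j = 17 (mod 37)


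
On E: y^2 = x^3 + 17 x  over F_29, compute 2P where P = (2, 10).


Doubling: s = (3 x1^2 + a) / (2 y1)
s = (3*2^2 + 17) / (2*10) mod 29 = 0
x3 = s^2 - 2 x1 mod 29 = 0^2 - 2*2 = 25
y3 = s (x1 - x3) - y1 mod 29 = 0 * (2 - 25) - 10 = 19

2P = (25, 19)


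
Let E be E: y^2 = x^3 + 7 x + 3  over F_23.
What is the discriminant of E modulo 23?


4 a^3 + 27 b^2 = 4*7^3 + 27*3^2 = 1372 + 243 = 1615
Delta = -16 * (1615) = -25840
Delta mod 23 = 12

Delta = 12 (mod 23)


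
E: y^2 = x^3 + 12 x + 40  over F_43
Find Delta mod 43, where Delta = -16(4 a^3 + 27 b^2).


4 a^3 + 27 b^2 = 4*12^3 + 27*40^2 = 6912 + 43200 = 50112
Delta = -16 * (50112) = -801792
Delta mod 43 = 29

Delta = 29 (mod 43)


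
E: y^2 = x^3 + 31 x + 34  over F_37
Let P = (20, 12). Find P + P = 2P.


Doubling: s = (3 x1^2 + a) / (2 y1)
s = (3*20^2 + 31) / (2*12) mod 37 = 22
x3 = s^2 - 2 x1 mod 37 = 22^2 - 2*20 = 0
y3 = s (x1 - x3) - y1 mod 37 = 22 * (20 - 0) - 12 = 21

2P = (0, 21)


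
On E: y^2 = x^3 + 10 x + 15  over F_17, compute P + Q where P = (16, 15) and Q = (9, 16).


P != Q, so use the chord formula.
s = (y2 - y1) / (x2 - x1) = (1) / (10) mod 17 = 12
x3 = s^2 - x1 - x2 mod 17 = 12^2 - 16 - 9 = 0
y3 = s (x1 - x3) - y1 mod 17 = 12 * (16 - 0) - 15 = 7

P + Q = (0, 7)


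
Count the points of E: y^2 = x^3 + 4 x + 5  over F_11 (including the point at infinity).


For each x in F_11, count y with y^2 = x^3 + 4 x + 5 mod 11:
  x = 0: RHS = 5, y in [4, 7]  -> 2 point(s)
  x = 3: RHS = 0, y in [0]  -> 1 point(s)
  x = 6: RHS = 3, y in [5, 6]  -> 2 point(s)
  x = 9: RHS = 0, y in [0]  -> 1 point(s)
  x = 10: RHS = 0, y in [0]  -> 1 point(s)
Affine points: 7. Add the point at infinity: total = 8.

#E(F_11) = 8


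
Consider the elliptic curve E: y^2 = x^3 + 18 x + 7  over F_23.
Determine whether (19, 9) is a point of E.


Check whether y^2 = x^3 + 18 x + 7 (mod 23) for (x, y) = (19, 9).
LHS: y^2 = 9^2 mod 23 = 12
RHS: x^3 + 18 x + 7 = 19^3 + 18*19 + 7 mod 23 = 9
LHS != RHS

No, not on the curve


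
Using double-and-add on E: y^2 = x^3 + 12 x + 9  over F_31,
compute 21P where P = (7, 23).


k = 21 = 10101_2 (binary, LSB first: 10101)
Double-and-add from P = (7, 23):
  bit 0 = 1: acc = O + (7, 23) = (7, 23)
  bit 1 = 0: acc unchanged = (7, 23)
  bit 2 = 1: acc = (7, 23) + (26, 14) = (16, 9)
  bit 3 = 0: acc unchanged = (16, 9)
  bit 4 = 1: acc = (16, 9) + (4, 11) = (5, 15)

21P = (5, 15)


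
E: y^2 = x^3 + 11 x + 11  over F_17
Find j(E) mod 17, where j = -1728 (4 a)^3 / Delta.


Delta = -16(4 a^3 + 27 b^2) mod 17 = 6
-1728 * (4 a)^3 = -1728 * (4*11)^3 mod 17 = 16
j = 16 * 6^(-1) mod 17 = 14

j = 14 (mod 17)


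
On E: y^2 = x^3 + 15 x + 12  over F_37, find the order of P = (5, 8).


Compute successive multiples of P until we hit O:
  1P = (5, 8)
  2P = (28, 6)
  3P = (1, 19)
  4P = (27, 34)
  5P = (33, 6)
  6P = (26, 12)
  7P = (13, 31)
  8P = (29, 34)
  ... (continuing to 23P)
  23P = O

ord(P) = 23


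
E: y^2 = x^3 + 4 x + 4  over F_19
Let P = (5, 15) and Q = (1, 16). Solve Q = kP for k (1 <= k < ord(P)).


Enumerate multiples of P until we hit Q = (1, 16):
  1P = (5, 15)
  2P = (13, 7)
  3P = (2, 1)
  4P = (0, 2)
  5P = (1, 3)
  6P = (3, 10)
  7P = (3, 9)
  8P = (1, 16)
Match found at i = 8.

k = 8


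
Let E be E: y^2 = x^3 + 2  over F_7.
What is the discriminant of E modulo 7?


4 a^3 + 27 b^2 = 4*0^3 + 27*2^2 = 0 + 108 = 108
Delta = -16 * (108) = -1728
Delta mod 7 = 1

Delta = 1 (mod 7)


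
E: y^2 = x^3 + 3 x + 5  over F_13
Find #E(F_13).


For each x in F_13, count y with y^2 = x^3 + 3 x + 5 mod 13:
  x = 1: RHS = 9, y in [3, 10]  -> 2 point(s)
  x = 4: RHS = 3, y in [4, 9]  -> 2 point(s)
  x = 11: RHS = 4, y in [2, 11]  -> 2 point(s)
  x = 12: RHS = 1, y in [1, 12]  -> 2 point(s)
Affine points: 8. Add the point at infinity: total = 9.

#E(F_13) = 9


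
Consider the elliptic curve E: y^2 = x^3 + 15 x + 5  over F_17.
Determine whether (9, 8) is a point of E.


Check whether y^2 = x^3 + 15 x + 5 (mod 17) for (x, y) = (9, 8).
LHS: y^2 = 8^2 mod 17 = 13
RHS: x^3 + 15 x + 5 = 9^3 + 15*9 + 5 mod 17 = 2
LHS != RHS

No, not on the curve


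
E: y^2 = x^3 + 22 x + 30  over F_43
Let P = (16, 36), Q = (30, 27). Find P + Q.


P != Q, so use the chord formula.
s = (y2 - y1) / (x2 - x1) = (34) / (14) mod 43 = 27
x3 = s^2 - x1 - x2 mod 43 = 27^2 - 16 - 30 = 38
y3 = s (x1 - x3) - y1 mod 43 = 27 * (16 - 38) - 36 = 15

P + Q = (38, 15)


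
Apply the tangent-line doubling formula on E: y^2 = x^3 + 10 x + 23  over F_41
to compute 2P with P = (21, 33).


Doubling: s = (3 x1^2 + a) / (2 y1)
s = (3*21^2 + 10) / (2*33) mod 41 = 32
x3 = s^2 - 2 x1 mod 41 = 32^2 - 2*21 = 39
y3 = s (x1 - x3) - y1 mod 41 = 32 * (21 - 39) - 33 = 6

2P = (39, 6)


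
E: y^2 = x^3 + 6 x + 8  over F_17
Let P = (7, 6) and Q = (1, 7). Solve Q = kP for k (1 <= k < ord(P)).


Enumerate multiples of P until we hit Q = (1, 7):
  1P = (7, 6)
  2P = (3, 11)
  3P = (16, 1)
  4P = (9, 14)
  5P = (0, 5)
  6P = (1, 7)
Match found at i = 6.

k = 6


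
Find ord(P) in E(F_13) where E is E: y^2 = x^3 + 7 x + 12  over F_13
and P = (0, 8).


Compute successive multiples of P until we hit O:
  1P = (0, 8)
  2P = (4, 0)
  3P = (0, 5)
  4P = O

ord(P) = 4


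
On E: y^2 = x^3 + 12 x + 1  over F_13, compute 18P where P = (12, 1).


k = 18 = 10010_2 (binary, LSB first: 01001)
Double-and-add from P = (12, 1):
  bit 0 = 0: acc unchanged = O
  bit 1 = 1: acc = O + (3, 8) = (3, 8)
  bit 2 = 0: acc unchanged = (3, 8)
  bit 3 = 0: acc unchanged = (3, 8)
  bit 4 = 1: acc = (3, 8) + (10, 4) = (12, 12)

18P = (12, 12)


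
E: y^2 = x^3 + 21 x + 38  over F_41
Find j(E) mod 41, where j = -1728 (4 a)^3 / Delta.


Delta = -16(4 a^3 + 27 b^2) mod 41 = 40
-1728 * (4 a)^3 = -1728 * (4*21)^3 mod 41 = 34
j = 34 * 40^(-1) mod 41 = 7

j = 7 (mod 41)


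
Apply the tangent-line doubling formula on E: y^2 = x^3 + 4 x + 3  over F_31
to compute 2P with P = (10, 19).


Doubling: s = (3 x1^2 + a) / (2 y1)
s = (3*10^2 + 4) / (2*19) mod 31 = 8
x3 = s^2 - 2 x1 mod 31 = 8^2 - 2*10 = 13
y3 = s (x1 - x3) - y1 mod 31 = 8 * (10 - 13) - 19 = 19

2P = (13, 19)


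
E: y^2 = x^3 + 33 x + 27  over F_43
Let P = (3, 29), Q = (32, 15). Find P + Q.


P != Q, so use the chord formula.
s = (y2 - y1) / (x2 - x1) = (29) / (29) mod 43 = 1
x3 = s^2 - x1 - x2 mod 43 = 1^2 - 3 - 32 = 9
y3 = s (x1 - x3) - y1 mod 43 = 1 * (3 - 9) - 29 = 8

P + Q = (9, 8)


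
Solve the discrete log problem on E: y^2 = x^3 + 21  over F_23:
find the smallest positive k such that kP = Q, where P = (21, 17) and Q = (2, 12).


Enumerate multiples of P until we hit Q = (2, 12):
  1P = (21, 17)
  2P = (5, 13)
  3P = (10, 3)
  4P = (17, 9)
  5P = (12, 1)
  6P = (19, 7)
  7P = (8, 2)
  8P = (2, 12)
Match found at i = 8.

k = 8


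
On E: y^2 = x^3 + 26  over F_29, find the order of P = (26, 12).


Compute successive multiples of P until we hit O:
  1P = (26, 12)
  2P = (5, 8)
  3P = (20, 14)
  4P = (25, 7)
  5P = (3, 16)
  6P = (23, 19)
  7P = (8, 4)
  8P = (2, 18)
  ... (continuing to 30P)
  30P = O

ord(P) = 30


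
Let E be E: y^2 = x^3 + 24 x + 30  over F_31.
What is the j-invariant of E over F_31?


Delta = -16(4 a^3 + 27 b^2) mod 31 = 6
-1728 * (4 a)^3 = -1728 * (4*24)^3 mod 31 = 30
j = 30 * 6^(-1) mod 31 = 5

j = 5 (mod 31)


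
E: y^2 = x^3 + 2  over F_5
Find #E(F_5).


For each x in F_5, count y with y^2 = x^3 + 0 x + 2 mod 5:
  x = 2: RHS = 0, y in [0]  -> 1 point(s)
  x = 3: RHS = 4, y in [2, 3]  -> 2 point(s)
  x = 4: RHS = 1, y in [1, 4]  -> 2 point(s)
Affine points: 5. Add the point at infinity: total = 6.

#E(F_5) = 6


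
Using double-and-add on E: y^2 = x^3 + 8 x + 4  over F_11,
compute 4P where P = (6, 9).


k = 4 = 100_2 (binary, LSB first: 001)
Double-and-add from P = (6, 9):
  bit 0 = 0: acc unchanged = O
  bit 1 = 0: acc unchanged = O
  bit 2 = 1: acc = O + (6, 2) = (6, 2)

4P = (6, 2)


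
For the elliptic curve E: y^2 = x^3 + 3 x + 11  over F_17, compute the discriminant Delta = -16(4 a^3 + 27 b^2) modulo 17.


4 a^3 + 27 b^2 = 4*3^3 + 27*11^2 = 108 + 3267 = 3375
Delta = -16 * (3375) = -54000
Delta mod 17 = 9

Delta = 9 (mod 17)


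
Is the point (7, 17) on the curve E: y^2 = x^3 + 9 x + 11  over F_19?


Check whether y^2 = x^3 + 9 x + 11 (mod 19) for (x, y) = (7, 17).
LHS: y^2 = 17^2 mod 19 = 4
RHS: x^3 + 9 x + 11 = 7^3 + 9*7 + 11 mod 19 = 18
LHS != RHS

No, not on the curve


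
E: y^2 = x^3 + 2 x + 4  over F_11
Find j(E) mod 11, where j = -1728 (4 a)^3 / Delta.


Delta = -16(4 a^3 + 27 b^2) mod 11 = 1
-1728 * (4 a)^3 = -1728 * (4*2)^3 mod 11 = 5
j = 5 * 1^(-1) mod 11 = 5

j = 5 (mod 11)


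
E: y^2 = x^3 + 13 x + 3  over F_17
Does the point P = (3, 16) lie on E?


Check whether y^2 = x^3 + 13 x + 3 (mod 17) for (x, y) = (3, 16).
LHS: y^2 = 16^2 mod 17 = 1
RHS: x^3 + 13 x + 3 = 3^3 + 13*3 + 3 mod 17 = 1
LHS = RHS

Yes, on the curve


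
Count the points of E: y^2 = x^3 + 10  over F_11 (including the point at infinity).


For each x in F_11, count y with y^2 = x^3 + 0 x + 10 mod 11:
  x = 1: RHS = 0, y in [0]  -> 1 point(s)
  x = 3: RHS = 4, y in [2, 9]  -> 2 point(s)
  x = 5: RHS = 3, y in [5, 6]  -> 2 point(s)
  x = 7: RHS = 1, y in [1, 10]  -> 2 point(s)
  x = 8: RHS = 5, y in [4, 7]  -> 2 point(s)
  x = 10: RHS = 9, y in [3, 8]  -> 2 point(s)
Affine points: 11. Add the point at infinity: total = 12.

#E(F_11) = 12


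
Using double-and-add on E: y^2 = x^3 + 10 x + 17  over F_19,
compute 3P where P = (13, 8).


k = 3 = 11_2 (binary, LSB first: 11)
Double-and-add from P = (13, 8):
  bit 0 = 1: acc = O + (13, 8) = (13, 8)
  bit 1 = 1: acc = (13, 8) + (18, 5) = (18, 14)

3P = (18, 14)


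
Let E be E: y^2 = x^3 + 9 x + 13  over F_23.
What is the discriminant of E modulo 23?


4 a^3 + 27 b^2 = 4*9^3 + 27*13^2 = 2916 + 4563 = 7479
Delta = -16 * (7479) = -119664
Delta mod 23 = 5

Delta = 5 (mod 23)


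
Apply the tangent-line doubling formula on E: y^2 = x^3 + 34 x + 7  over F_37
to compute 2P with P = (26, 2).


Doubling: s = (3 x1^2 + a) / (2 y1)
s = (3*26^2 + 34) / (2*2) mod 37 = 16
x3 = s^2 - 2 x1 mod 37 = 16^2 - 2*26 = 19
y3 = s (x1 - x3) - y1 mod 37 = 16 * (26 - 19) - 2 = 36

2P = (19, 36)


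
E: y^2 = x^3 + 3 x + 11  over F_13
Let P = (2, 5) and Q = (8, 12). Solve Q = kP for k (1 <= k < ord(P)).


Enumerate multiples of P until we hit Q = (8, 12):
  1P = (2, 5)
  2P = (8, 12)
Match found at i = 2.

k = 2


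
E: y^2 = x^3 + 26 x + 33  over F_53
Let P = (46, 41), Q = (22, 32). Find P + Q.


P != Q, so use the chord formula.
s = (y2 - y1) / (x2 - x1) = (44) / (29) mod 53 = 7
x3 = s^2 - x1 - x2 mod 53 = 7^2 - 46 - 22 = 34
y3 = s (x1 - x3) - y1 mod 53 = 7 * (46 - 34) - 41 = 43

P + Q = (34, 43)


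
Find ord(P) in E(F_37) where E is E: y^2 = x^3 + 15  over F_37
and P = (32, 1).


Compute successive multiples of P until we hit O:
  1P = (32, 1)
  2P = (1, 33)
  3P = (16, 35)
  4P = (23, 3)
  5P = (9, 35)
  6P = (17, 9)
  7P = (34, 5)
  8P = (12, 2)
  ... (continuing to 49P)
  49P = O

ord(P) = 49


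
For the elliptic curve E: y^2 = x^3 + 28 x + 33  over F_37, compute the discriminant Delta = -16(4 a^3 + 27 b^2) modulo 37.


4 a^3 + 27 b^2 = 4*28^3 + 27*33^2 = 87808 + 29403 = 117211
Delta = -16 * (117211) = -1875376
Delta mod 37 = 6

Delta = 6 (mod 37)


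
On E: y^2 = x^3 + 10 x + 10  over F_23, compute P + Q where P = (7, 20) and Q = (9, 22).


P != Q, so use the chord formula.
s = (y2 - y1) / (x2 - x1) = (2) / (2) mod 23 = 1
x3 = s^2 - x1 - x2 mod 23 = 1^2 - 7 - 9 = 8
y3 = s (x1 - x3) - y1 mod 23 = 1 * (7 - 8) - 20 = 2

P + Q = (8, 2)


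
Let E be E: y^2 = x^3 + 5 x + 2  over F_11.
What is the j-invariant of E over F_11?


Delta = -16(4 a^3 + 27 b^2) mod 11 = 7
-1728 * (4 a)^3 = -1728 * (4*5)^3 mod 11 = 8
j = 8 * 7^(-1) mod 11 = 9

j = 9 (mod 11)


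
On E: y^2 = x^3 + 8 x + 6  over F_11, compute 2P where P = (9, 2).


Doubling: s = (3 x1^2 + a) / (2 y1)
s = (3*9^2 + 8) / (2*2) mod 11 = 5
x3 = s^2 - 2 x1 mod 11 = 5^2 - 2*9 = 7
y3 = s (x1 - x3) - y1 mod 11 = 5 * (9 - 7) - 2 = 8

2P = (7, 8)


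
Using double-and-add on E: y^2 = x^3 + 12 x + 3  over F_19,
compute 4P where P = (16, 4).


k = 4 = 100_2 (binary, LSB first: 001)
Double-and-add from P = (16, 4):
  bit 0 = 0: acc unchanged = O
  bit 1 = 0: acc unchanged = O
  bit 2 = 1: acc = O + (1, 4) = (1, 4)

4P = (1, 4)


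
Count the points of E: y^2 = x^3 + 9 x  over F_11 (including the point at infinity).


For each x in F_11, count y with y^2 = x^3 + 9 x + 0 mod 11:
  x = 0: RHS = 0, y in [0]  -> 1 point(s)
  x = 2: RHS = 4, y in [2, 9]  -> 2 point(s)
  x = 4: RHS = 1, y in [1, 10]  -> 2 point(s)
  x = 5: RHS = 5, y in [4, 7]  -> 2 point(s)
  x = 8: RHS = 1, y in [1, 10]  -> 2 point(s)
  x = 10: RHS = 1, y in [1, 10]  -> 2 point(s)
Affine points: 11. Add the point at infinity: total = 12.

#E(F_11) = 12


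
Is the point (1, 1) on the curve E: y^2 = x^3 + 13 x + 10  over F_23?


Check whether y^2 = x^3 + 13 x + 10 (mod 23) for (x, y) = (1, 1).
LHS: y^2 = 1^2 mod 23 = 1
RHS: x^3 + 13 x + 10 = 1^3 + 13*1 + 10 mod 23 = 1
LHS = RHS

Yes, on the curve


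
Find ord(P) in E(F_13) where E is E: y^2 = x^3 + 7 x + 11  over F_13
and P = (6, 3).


Compute successive multiples of P until we hit O:
  1P = (6, 3)
  2P = (4, 5)
  3P = (4, 8)
  4P = (6, 10)
  5P = O

ord(P) = 5


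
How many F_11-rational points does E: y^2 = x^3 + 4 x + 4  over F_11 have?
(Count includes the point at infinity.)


For each x in F_11, count y with y^2 = x^3 + 4 x + 4 mod 11:
  x = 0: RHS = 4, y in [2, 9]  -> 2 point(s)
  x = 1: RHS = 9, y in [3, 8]  -> 2 point(s)
  x = 2: RHS = 9, y in [3, 8]  -> 2 point(s)
  x = 7: RHS = 1, y in [1, 10]  -> 2 point(s)
  x = 8: RHS = 9, y in [3, 8]  -> 2 point(s)
Affine points: 10. Add the point at infinity: total = 11.

#E(F_11) = 11


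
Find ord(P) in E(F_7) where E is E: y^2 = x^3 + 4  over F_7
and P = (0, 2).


Compute successive multiples of P until we hit O:
  1P = (0, 2)
  2P = (0, 5)
  3P = O

ord(P) = 3


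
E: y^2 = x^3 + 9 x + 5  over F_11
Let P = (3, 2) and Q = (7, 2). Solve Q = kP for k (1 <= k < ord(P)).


Enumerate multiples of P until we hit Q = (7, 2):
  1P = (3, 2)
  2P = (9, 10)
  3P = (2, 3)
  4P = (7, 2)
Match found at i = 4.

k = 4


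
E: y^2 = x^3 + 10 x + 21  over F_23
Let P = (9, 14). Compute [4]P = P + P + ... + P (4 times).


k = 4 = 100_2 (binary, LSB first: 001)
Double-and-add from P = (9, 14):
  bit 0 = 0: acc unchanged = O
  bit 1 = 0: acc unchanged = O
  bit 2 = 1: acc = O + (3, 3) = (3, 3)

4P = (3, 3)


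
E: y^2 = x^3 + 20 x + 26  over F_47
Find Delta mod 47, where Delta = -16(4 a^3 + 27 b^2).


4 a^3 + 27 b^2 = 4*20^3 + 27*26^2 = 32000 + 18252 = 50252
Delta = -16 * (50252) = -804032
Delta mod 47 = 44

Delta = 44 (mod 47)


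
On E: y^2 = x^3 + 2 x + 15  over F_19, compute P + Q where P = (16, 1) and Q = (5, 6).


P != Q, so use the chord formula.
s = (y2 - y1) / (x2 - x1) = (5) / (8) mod 19 = 3
x3 = s^2 - x1 - x2 mod 19 = 3^2 - 16 - 5 = 7
y3 = s (x1 - x3) - y1 mod 19 = 3 * (16 - 7) - 1 = 7

P + Q = (7, 7)


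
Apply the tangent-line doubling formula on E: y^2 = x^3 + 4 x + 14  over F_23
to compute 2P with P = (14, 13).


Doubling: s = (3 x1^2 + a) / (2 y1)
s = (3*14^2 + 4) / (2*13) mod 23 = 21
x3 = s^2 - 2 x1 mod 23 = 21^2 - 2*14 = 22
y3 = s (x1 - x3) - y1 mod 23 = 21 * (14 - 22) - 13 = 3

2P = (22, 3)


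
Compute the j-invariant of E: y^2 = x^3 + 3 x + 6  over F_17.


Delta = -16(4 a^3 + 27 b^2) mod 17 = 9
-1728 * (4 a)^3 = -1728 * (4*3)^3 mod 17 = 15
j = 15 * 9^(-1) mod 17 = 13

j = 13 (mod 17)


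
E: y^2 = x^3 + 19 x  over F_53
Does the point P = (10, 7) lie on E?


Check whether y^2 = x^3 + 19 x + 0 (mod 53) for (x, y) = (10, 7).
LHS: y^2 = 7^2 mod 53 = 49
RHS: x^3 + 19 x + 0 = 10^3 + 19*10 + 0 mod 53 = 24
LHS != RHS

No, not on the curve


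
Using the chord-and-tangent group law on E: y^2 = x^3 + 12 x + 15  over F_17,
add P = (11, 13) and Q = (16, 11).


P != Q, so use the chord formula.
s = (y2 - y1) / (x2 - x1) = (15) / (5) mod 17 = 3
x3 = s^2 - x1 - x2 mod 17 = 3^2 - 11 - 16 = 16
y3 = s (x1 - x3) - y1 mod 17 = 3 * (11 - 16) - 13 = 6

P + Q = (16, 6)


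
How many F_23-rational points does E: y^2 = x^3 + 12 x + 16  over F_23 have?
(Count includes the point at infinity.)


For each x in F_23, count y with y^2 = x^3 + 12 x + 16 mod 23:
  x = 0: RHS = 16, y in [4, 19]  -> 2 point(s)
  x = 1: RHS = 6, y in [11, 12]  -> 2 point(s)
  x = 2: RHS = 2, y in [5, 18]  -> 2 point(s)
  x = 4: RHS = 13, y in [6, 17]  -> 2 point(s)
  x = 7: RHS = 6, y in [11, 12]  -> 2 point(s)
  x = 8: RHS = 3, y in [7, 16]  -> 2 point(s)
  x = 9: RHS = 2, y in [5, 18]  -> 2 point(s)
  x = 10: RHS = 9, y in [3, 20]  -> 2 point(s)
  x = 12: RHS = 2, y in [5, 18]  -> 2 point(s)
  x = 13: RHS = 0, y in [0]  -> 1 point(s)
  x = 15: RHS = 6, y in [11, 12]  -> 2 point(s)
  x = 16: RHS = 3, y in [7, 16]  -> 2 point(s)
  x = 17: RHS = 4, y in [2, 21]  -> 2 point(s)
  x = 22: RHS = 3, y in [7, 16]  -> 2 point(s)
Affine points: 27. Add the point at infinity: total = 28.

#E(F_23) = 28


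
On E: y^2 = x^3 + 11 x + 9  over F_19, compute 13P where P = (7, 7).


k = 13 = 1101_2 (binary, LSB first: 1011)
Double-and-add from P = (7, 7):
  bit 0 = 1: acc = O + (7, 7) = (7, 7)
  bit 1 = 0: acc unchanged = (7, 7)
  bit 2 = 1: acc = (7, 7) + (2, 1) = (16, 5)
  bit 3 = 1: acc = (16, 5) + (0, 3) = (14, 0)

13P = (14, 0)


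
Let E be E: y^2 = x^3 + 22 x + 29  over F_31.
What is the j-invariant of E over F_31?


Delta = -16(4 a^3 + 27 b^2) mod 31 = 9
-1728 * (4 a)^3 = -1728 * (4*22)^3 mod 31 = 23
j = 23 * 9^(-1) mod 31 = 6

j = 6 (mod 31)


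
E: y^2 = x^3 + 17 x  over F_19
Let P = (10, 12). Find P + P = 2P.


Doubling: s = (3 x1^2 + a) / (2 y1)
s = (3*10^2 + 17) / (2*12) mod 19 = 14
x3 = s^2 - 2 x1 mod 19 = 14^2 - 2*10 = 5
y3 = s (x1 - x3) - y1 mod 19 = 14 * (10 - 5) - 12 = 1

2P = (5, 1)


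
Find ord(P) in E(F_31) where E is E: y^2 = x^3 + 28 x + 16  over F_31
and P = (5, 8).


Compute successive multiples of P until we hit O:
  1P = (5, 8)
  2P = (18, 11)
  3P = (2, 7)
  4P = (0, 4)
  5P = (13, 29)
  6P = (1, 18)
  7P = (8, 15)
  8P = (20, 19)
  ... (continuing to 35P)
  35P = O

ord(P) = 35


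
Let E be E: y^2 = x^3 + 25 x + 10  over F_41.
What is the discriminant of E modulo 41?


4 a^3 + 27 b^2 = 4*25^3 + 27*10^2 = 62500 + 2700 = 65200
Delta = -16 * (65200) = -1043200
Delta mod 41 = 4

Delta = 4 (mod 41)


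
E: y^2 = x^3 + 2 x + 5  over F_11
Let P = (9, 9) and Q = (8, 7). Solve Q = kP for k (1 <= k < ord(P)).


Enumerate multiples of P until we hit Q = (8, 7):
  1P = (9, 9)
  2P = (8, 4)
  3P = (8, 7)
Match found at i = 3.

k = 3


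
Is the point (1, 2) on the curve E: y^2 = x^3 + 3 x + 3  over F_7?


Check whether y^2 = x^3 + 3 x + 3 (mod 7) for (x, y) = (1, 2).
LHS: y^2 = 2^2 mod 7 = 4
RHS: x^3 + 3 x + 3 = 1^3 + 3*1 + 3 mod 7 = 0
LHS != RHS

No, not on the curve


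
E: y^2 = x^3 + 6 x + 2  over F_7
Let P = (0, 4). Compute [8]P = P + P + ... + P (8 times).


k = 8 = 1000_2 (binary, LSB first: 0001)
Double-and-add from P = (0, 4):
  bit 0 = 0: acc unchanged = O
  bit 1 = 0: acc unchanged = O
  bit 2 = 0: acc unchanged = O
  bit 3 = 1: acc = O + (0, 3) = (0, 3)

8P = (0, 3)


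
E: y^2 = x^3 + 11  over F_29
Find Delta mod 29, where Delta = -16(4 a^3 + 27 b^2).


4 a^3 + 27 b^2 = 4*0^3 + 27*11^2 = 0 + 3267 = 3267
Delta = -16 * (3267) = -52272
Delta mod 29 = 15

Delta = 15 (mod 29)


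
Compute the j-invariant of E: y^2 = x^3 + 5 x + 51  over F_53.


Delta = -16(4 a^3 + 27 b^2) mod 53 = 24
-1728 * (4 a)^3 = -1728 * (4*5)^3 mod 53 = 43
j = 43 * 24^(-1) mod 53 = 4

j = 4 (mod 53)


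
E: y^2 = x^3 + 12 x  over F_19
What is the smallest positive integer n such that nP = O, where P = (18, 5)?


Compute successive multiples of P until we hit O:
  1P = (18, 5)
  2P = (9, 18)
  3P = (3, 5)
  4P = (17, 14)
  5P = (8, 0)
  6P = (17, 5)
  7P = (3, 14)
  8P = (9, 1)
  ... (continuing to 10P)
  10P = O

ord(P) = 10


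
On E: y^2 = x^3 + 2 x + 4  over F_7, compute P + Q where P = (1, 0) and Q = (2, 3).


P != Q, so use the chord formula.
s = (y2 - y1) / (x2 - x1) = (3) / (1) mod 7 = 3
x3 = s^2 - x1 - x2 mod 7 = 3^2 - 1 - 2 = 6
y3 = s (x1 - x3) - y1 mod 7 = 3 * (1 - 6) - 0 = 6

P + Q = (6, 6)


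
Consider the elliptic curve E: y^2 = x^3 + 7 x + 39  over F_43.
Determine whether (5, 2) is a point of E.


Check whether y^2 = x^3 + 7 x + 39 (mod 43) for (x, y) = (5, 2).
LHS: y^2 = 2^2 mod 43 = 4
RHS: x^3 + 7 x + 39 = 5^3 + 7*5 + 39 mod 43 = 27
LHS != RHS

No, not on the curve


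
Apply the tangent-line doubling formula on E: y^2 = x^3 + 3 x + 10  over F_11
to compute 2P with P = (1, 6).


Doubling: s = (3 x1^2 + a) / (2 y1)
s = (3*1^2 + 3) / (2*6) mod 11 = 6
x3 = s^2 - 2 x1 mod 11 = 6^2 - 2*1 = 1
y3 = s (x1 - x3) - y1 mod 11 = 6 * (1 - 1) - 6 = 5

2P = (1, 5)


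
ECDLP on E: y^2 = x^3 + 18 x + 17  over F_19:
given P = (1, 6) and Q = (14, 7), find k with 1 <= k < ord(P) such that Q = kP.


Enumerate multiples of P until we hit Q = (14, 7):
  1P = (1, 6)
  2P = (7, 12)
  3P = (12, 2)
  4P = (11, 8)
  5P = (4, 1)
  6P = (2, 2)
  7P = (13, 4)
  8P = (14, 12)
  9P = (5, 17)
  10P = (17, 7)
  11P = (18, 6)
  12P = (0, 13)
  13P = (10, 0)
  14P = (0, 6)
  15P = (18, 13)
  16P = (17, 12)
  17P = (5, 2)
  18P = (14, 7)
Match found at i = 18.

k = 18


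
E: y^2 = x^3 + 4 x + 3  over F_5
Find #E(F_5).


For each x in F_5, count y with y^2 = x^3 + 4 x + 3 mod 5:
  x = 2: RHS = 4, y in [2, 3]  -> 2 point(s)
Affine points: 2. Add the point at infinity: total = 3.

#E(F_5) = 3


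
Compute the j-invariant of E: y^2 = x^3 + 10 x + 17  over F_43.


Delta = -16(4 a^3 + 27 b^2) mod 43 = 8
-1728 * (4 a)^3 = -1728 * (4*10)^3 mod 43 = 1
j = 1 * 8^(-1) mod 43 = 27

j = 27 (mod 43)


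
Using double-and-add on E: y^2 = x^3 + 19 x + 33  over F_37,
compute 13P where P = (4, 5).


k = 13 = 1101_2 (binary, LSB first: 1011)
Double-and-add from P = (4, 5):
  bit 0 = 1: acc = O + (4, 5) = (4, 5)
  bit 1 = 0: acc unchanged = (4, 5)
  bit 2 = 1: acc = (4, 5) + (31, 6) = (12, 18)
  bit 3 = 1: acc = (12, 18) + (22, 6) = (0, 12)

13P = (0, 12)


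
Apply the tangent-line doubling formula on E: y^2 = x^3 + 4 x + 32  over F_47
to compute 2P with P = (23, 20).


Doubling: s = (3 x1^2 + a) / (2 y1)
s = (3*23^2 + 4) / (2*20) mod 47 = 1
x3 = s^2 - 2 x1 mod 47 = 1^2 - 2*23 = 2
y3 = s (x1 - x3) - y1 mod 47 = 1 * (23 - 2) - 20 = 1

2P = (2, 1)


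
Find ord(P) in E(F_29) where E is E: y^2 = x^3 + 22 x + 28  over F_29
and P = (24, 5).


Compute successive multiples of P until we hit O:
  1P = (24, 5)
  2P = (11, 8)
  3P = (27, 18)
  4P = (0, 12)
  5P = (0, 17)
  6P = (27, 11)
  7P = (11, 21)
  8P = (24, 24)
  ... (continuing to 9P)
  9P = O

ord(P) = 9


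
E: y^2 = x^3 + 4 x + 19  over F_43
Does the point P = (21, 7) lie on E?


Check whether y^2 = x^3 + 4 x + 19 (mod 43) for (x, y) = (21, 7).
LHS: y^2 = 7^2 mod 43 = 6
RHS: x^3 + 4 x + 19 = 21^3 + 4*21 + 19 mod 43 = 33
LHS != RHS

No, not on the curve


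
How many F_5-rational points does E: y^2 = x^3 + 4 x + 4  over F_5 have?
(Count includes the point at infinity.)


For each x in F_5, count y with y^2 = x^3 + 4 x + 4 mod 5:
  x = 0: RHS = 4, y in [2, 3]  -> 2 point(s)
  x = 1: RHS = 4, y in [2, 3]  -> 2 point(s)
  x = 2: RHS = 0, y in [0]  -> 1 point(s)
  x = 4: RHS = 4, y in [2, 3]  -> 2 point(s)
Affine points: 7. Add the point at infinity: total = 8.

#E(F_5) = 8


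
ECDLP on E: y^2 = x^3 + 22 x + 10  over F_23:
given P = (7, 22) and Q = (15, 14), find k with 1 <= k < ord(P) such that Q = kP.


Enumerate multiples of P until we hit Q = (15, 14):
  1P = (7, 22)
  2P = (2, 4)
  3P = (15, 9)
  4P = (4, 22)
  5P = (12, 1)
  6P = (6, 6)
  7P = (13, 20)
  8P = (21, 21)
  9P = (20, 20)
  10P = (8, 10)
  11P = (14, 16)
  12P = (14, 7)
  13P = (8, 13)
  14P = (20, 3)
  15P = (21, 2)
  16P = (13, 3)
  17P = (6, 17)
  18P = (12, 22)
  19P = (4, 1)
  20P = (15, 14)
Match found at i = 20.

k = 20


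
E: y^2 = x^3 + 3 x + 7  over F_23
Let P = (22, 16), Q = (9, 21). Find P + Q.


P != Q, so use the chord formula.
s = (y2 - y1) / (x2 - x1) = (5) / (10) mod 23 = 12
x3 = s^2 - x1 - x2 mod 23 = 12^2 - 22 - 9 = 21
y3 = s (x1 - x3) - y1 mod 23 = 12 * (22 - 21) - 16 = 19

P + Q = (21, 19)


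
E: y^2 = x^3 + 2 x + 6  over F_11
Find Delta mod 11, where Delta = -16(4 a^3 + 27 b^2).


4 a^3 + 27 b^2 = 4*2^3 + 27*6^2 = 32 + 972 = 1004
Delta = -16 * (1004) = -16064
Delta mod 11 = 7

Delta = 7 (mod 11)


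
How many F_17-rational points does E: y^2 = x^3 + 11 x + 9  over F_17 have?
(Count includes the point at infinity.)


For each x in F_17, count y with y^2 = x^3 + 11 x + 9 mod 17:
  x = 0: RHS = 9, y in [3, 14]  -> 2 point(s)
  x = 1: RHS = 4, y in [2, 15]  -> 2 point(s)
  x = 3: RHS = 1, y in [1, 16]  -> 2 point(s)
  x = 4: RHS = 15, y in [7, 10]  -> 2 point(s)
  x = 5: RHS = 2, y in [6, 11]  -> 2 point(s)
  x = 6: RHS = 2, y in [6, 11]  -> 2 point(s)
  x = 7: RHS = 4, y in [2, 15]  -> 2 point(s)
  x = 9: RHS = 4, y in [2, 15]  -> 2 point(s)
  x = 11: RHS = 16, y in [4, 13]  -> 2 point(s)
  x = 12: RHS = 16, y in [4, 13]  -> 2 point(s)
  x = 14: RHS = 0, y in [0]  -> 1 point(s)
  x = 15: RHS = 13, y in [8, 9]  -> 2 point(s)
Affine points: 23. Add the point at infinity: total = 24.

#E(F_17) = 24
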